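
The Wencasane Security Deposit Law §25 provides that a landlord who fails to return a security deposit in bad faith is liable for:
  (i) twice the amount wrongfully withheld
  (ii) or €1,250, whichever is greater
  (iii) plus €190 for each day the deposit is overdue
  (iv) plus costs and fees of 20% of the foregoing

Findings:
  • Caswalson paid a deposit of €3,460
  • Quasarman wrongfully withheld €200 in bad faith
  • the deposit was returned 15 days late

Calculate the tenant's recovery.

€4,920

Doubled: 2 × €200 = €400
Minimum €1,250: €400 is below the minimum → €1,250
Late-return penalty: 15 × €190 = €2,850
Damages plus late penalty: €1,250 + €2,850 = €4,100
Costs and fees: 20% of €4,100 = €820
Total recovery: €4,100 + €820 = €4,920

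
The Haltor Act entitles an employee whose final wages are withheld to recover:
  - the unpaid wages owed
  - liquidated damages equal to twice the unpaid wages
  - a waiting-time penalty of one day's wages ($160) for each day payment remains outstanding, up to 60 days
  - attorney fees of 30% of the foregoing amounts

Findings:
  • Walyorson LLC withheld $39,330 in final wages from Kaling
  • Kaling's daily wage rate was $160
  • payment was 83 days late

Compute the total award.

$165,867

Doubled: 2 × $39,330 = $78,660
Penalty days: min(83, 60) = 60
Waiting-time penalty: 60 × $160 = $9,600
Subtotal: $39,330 + $78,660 + $9,600 = $127,590
Attorney fees: 30% of $127,590 = $38,277
Total award: $127,590 + $38,277 = $165,867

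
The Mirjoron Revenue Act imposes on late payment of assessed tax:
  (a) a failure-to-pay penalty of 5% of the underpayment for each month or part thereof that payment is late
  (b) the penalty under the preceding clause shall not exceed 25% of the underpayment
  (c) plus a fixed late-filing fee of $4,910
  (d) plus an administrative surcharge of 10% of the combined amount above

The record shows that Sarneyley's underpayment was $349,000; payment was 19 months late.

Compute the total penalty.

Accrued rate: 5% × 19 = 95%, capped at 25% → 25%
Failure-to-pay penalty: 25% of $349,000 = $87,250
Penalty before surcharge: $87,250 + $4,910 = $92,160
Administrative surcharge: 10% of $92,160 = $9,216
Total penalty: $92,160 + $9,216 = $101,376

$101,376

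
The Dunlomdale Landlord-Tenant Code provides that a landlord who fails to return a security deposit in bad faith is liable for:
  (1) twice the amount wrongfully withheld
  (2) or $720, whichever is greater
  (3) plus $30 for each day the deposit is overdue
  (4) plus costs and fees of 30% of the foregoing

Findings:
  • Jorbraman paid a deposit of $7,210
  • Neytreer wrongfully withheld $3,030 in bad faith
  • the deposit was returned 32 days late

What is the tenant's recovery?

Doubled: 2 × $3,030 = $6,060
Minimum $720: $6,060 meets the minimum, no increase.
Late-return penalty: 32 × $30 = $960
Damages plus late penalty: $6,060 + $960 = $7,020
Costs and fees: 30% of $7,020 = $2,106
Total recovery: $7,020 + $2,106 = $9,126

$9,126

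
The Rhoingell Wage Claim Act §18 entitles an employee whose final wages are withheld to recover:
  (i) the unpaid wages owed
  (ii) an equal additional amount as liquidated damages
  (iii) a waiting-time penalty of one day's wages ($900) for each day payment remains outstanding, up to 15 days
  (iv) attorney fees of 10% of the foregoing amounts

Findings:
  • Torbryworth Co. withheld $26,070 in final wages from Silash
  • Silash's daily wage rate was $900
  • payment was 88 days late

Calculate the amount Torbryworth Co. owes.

$72,204

Liquidated damages (equal amount): $26,070
Penalty days: min(88, 15) = 15
Waiting-time penalty: 15 × $900 = $13,500
Subtotal: $26,070 + $26,070 + $13,500 = $65,640
Attorney fees: 10% of $65,640 = $6,564
Total award: $65,640 + $6,564 = $72,204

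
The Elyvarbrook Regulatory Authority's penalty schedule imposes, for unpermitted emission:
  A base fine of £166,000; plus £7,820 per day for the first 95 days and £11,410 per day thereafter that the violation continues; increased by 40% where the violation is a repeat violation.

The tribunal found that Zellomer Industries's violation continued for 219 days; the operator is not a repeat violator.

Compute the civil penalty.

First 95 days: 95 × £7,820 = £742,900
Remaining days: (219 − 95) × £11,410 = £1,414,840
Per-day component: £742,900 + £1,414,840 = £2,157,740
Base plus per-day: £166,000 + £2,157,740 = £2,323,740
The operator is not a repeat violator: no 40% increase.

Civil penalty: £2,323,740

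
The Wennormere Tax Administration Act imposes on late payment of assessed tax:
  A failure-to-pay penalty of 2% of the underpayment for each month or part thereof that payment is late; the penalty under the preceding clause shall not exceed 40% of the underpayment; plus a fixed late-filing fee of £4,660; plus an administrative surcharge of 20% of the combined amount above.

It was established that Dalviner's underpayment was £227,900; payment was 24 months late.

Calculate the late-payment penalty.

£114,984

Accrued rate: 2% × 24 = 48%, capped at 40% → 40%
Failure-to-pay penalty: 40% of £227,900 = £91,160
Penalty before surcharge: £91,160 + £4,660 = £95,820
Administrative surcharge: 20% of £95,820 = £19,164
Total penalty: £95,820 + £19,164 = £114,984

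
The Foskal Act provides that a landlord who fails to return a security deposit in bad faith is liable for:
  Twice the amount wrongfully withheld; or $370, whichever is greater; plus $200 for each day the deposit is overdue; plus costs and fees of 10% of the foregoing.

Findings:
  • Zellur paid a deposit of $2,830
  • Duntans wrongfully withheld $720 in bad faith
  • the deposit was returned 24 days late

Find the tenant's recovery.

Doubled: 2 × $720 = $1,440
Minimum $370: $1,440 meets the minimum, no increase.
Late-return penalty: 24 × $200 = $4,800
Damages plus late penalty: $1,440 + $4,800 = $6,240
Costs and fees: 10% of $6,240 = $624
Total recovery: $6,240 + $624 = $6,864

$6,864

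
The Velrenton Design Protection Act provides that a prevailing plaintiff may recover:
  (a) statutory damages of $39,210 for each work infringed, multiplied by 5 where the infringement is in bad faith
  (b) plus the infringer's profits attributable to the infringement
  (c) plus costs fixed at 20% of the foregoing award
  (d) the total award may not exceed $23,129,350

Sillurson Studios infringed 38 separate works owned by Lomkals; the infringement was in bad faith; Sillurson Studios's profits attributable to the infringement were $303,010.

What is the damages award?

Statutory damages: 38 × $39,210 = $1,489,980
Multiplied by 5: 5 × $1,489,980 = $7,449,900
Combined award: $7,449,900 + $303,010 = $7,752,910
Costs: 20% of $7,752,910 = $1,550,582
Award plus costs: $7,752,910 + $1,550,582 = $9,303,492
Cap at $23,129,350: $9,303,492 is within the cap, no reduction.

$9,303,492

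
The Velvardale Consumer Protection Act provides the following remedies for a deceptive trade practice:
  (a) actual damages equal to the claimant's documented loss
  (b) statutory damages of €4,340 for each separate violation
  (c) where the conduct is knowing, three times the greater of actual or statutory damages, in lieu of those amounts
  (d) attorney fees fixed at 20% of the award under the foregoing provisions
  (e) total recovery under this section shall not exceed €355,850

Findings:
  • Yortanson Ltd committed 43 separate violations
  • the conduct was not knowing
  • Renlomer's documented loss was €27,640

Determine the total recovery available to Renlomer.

Statutory damages: 43 × €4,340 = €186,620
Conduct not knowing: the in-lieu enhancement does not apply.
Actual plus statutory damages: €27,640 + €186,620 = €214,260
Attorney fees: 20% of €214,260 = €42,852
Total before cap: €214,260 + €42,852 = €257,112
Cap at €355,850: €257,112 is within the cap, no reduction.

€257,112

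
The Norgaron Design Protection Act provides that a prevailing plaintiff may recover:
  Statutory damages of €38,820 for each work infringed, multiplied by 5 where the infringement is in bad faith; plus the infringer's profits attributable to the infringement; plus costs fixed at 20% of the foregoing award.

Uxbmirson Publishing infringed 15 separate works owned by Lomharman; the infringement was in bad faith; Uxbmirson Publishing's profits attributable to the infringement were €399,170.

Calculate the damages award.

Statutory damages: 15 × €38,820 = €582,300
Multiplied by 5: 5 × €582,300 = €2,911,500
Combined award: €2,911,500 + €399,170 = €3,310,670
Costs: 20% of €3,310,670 = €662,134
Award plus costs: €3,310,670 + €662,134 = €3,972,804

€3,972,804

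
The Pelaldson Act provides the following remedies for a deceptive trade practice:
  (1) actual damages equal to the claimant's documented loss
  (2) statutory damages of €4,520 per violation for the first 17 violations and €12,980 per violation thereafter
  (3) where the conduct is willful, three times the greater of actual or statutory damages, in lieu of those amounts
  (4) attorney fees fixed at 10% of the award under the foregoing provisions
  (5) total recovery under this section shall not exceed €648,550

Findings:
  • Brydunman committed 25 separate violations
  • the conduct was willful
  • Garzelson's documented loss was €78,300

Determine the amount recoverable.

First 17 violations: 17 × €4,520 = €76,840
Remaining violations: (25 − 17) × €12,980 = €103,840
Statutory damages: €76,840 + €103,840 = €180,680
Greater of actual damages (€78,300) or statutory damages (€180,680): €180,680
Trebled: 3 × €180,680 = €542,040
Attorney fees: 10% of €542,040 = €54,204
Total before cap: €542,040 + €54,204 = €596,244
Cap at €648,550: €596,244 is within the cap, no reduction.

€596,244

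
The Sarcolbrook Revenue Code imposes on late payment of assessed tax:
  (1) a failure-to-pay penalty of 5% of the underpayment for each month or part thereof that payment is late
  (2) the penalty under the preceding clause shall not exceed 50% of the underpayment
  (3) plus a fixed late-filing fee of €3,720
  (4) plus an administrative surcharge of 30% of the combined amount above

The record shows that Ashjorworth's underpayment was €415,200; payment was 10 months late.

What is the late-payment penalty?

Penalty: €274,716

Accrued rate: 5% × 10 = 50%, capped at 50% → 50%
Failure-to-pay penalty: 50% of €415,200 = €207,600
Penalty before surcharge: €207,600 + €3,720 = €211,320
Administrative surcharge: 30% of €211,320 = €63,396
Total penalty: €211,320 + €63,396 = €274,716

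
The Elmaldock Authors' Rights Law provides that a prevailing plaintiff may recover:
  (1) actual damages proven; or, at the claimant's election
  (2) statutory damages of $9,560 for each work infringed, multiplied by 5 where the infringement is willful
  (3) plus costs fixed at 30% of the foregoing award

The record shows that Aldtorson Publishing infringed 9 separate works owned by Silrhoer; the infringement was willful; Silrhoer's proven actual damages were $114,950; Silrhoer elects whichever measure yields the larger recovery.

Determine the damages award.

Statutory damages: 9 × $9,560 = $86,040
Multiplied by 5: 5 × $86,040 = $430,200
Greater of actual damages ($114,950) or enhanced statutory damages ($430,200): $430,200
Costs: 30% of $430,200 = $129,060
Award plus costs: $430,200 + $129,060 = $559,260

Award: $559,260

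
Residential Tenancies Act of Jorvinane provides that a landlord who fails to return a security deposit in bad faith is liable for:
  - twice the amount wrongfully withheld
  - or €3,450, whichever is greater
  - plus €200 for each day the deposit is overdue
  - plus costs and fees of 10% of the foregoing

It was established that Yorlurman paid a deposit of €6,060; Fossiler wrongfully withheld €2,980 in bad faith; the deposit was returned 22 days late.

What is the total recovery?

Doubled: 2 × €2,980 = €5,960
Minimum €3,450: €5,960 meets the minimum, no increase.
Late-return penalty: 22 × €200 = €4,400
Damages plus late penalty: €5,960 + €4,400 = €10,360
Costs and fees: 10% of €10,360 = €1,036
Total recovery: €10,360 + €1,036 = €11,396

€11,396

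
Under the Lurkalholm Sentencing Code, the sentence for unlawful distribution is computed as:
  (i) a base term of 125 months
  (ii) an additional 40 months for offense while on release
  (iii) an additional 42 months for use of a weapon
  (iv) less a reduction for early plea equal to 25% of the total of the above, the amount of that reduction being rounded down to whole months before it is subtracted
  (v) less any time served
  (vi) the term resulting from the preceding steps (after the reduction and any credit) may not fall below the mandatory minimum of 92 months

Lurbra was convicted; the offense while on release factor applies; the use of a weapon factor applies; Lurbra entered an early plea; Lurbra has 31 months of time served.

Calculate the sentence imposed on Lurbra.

Offense while on release enhancement: +40 months
Use of a weapon enhancement: +42 months
Adjusted term: 125 months + 40 months + 42 months = 207 months
Early plea reduction: 25% of 207 months = 51 months (rounded down)
After reduction: 207 − 51 = 156 months
Less time served: 156 months − 31 months = 125 months
Minimum 92 months: 125 months meets the minimum, no increase.

125 months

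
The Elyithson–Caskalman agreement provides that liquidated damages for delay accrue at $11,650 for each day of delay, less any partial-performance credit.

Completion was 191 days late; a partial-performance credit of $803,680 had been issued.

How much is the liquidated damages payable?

Per-day damages: 191 × $11,650 = $2,225,150
Less partial-performance credit: $2,225,150 − $803,680 = $1,421,470

$1,421,470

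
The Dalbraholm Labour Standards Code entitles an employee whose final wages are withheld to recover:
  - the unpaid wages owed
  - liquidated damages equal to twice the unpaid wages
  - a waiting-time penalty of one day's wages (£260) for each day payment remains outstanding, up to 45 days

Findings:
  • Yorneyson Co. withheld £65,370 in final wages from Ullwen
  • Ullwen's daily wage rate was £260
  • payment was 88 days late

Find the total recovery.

£207,810

Doubled: 2 × £65,370 = £130,740
Penalty days: min(88, 45) = 45
Waiting-time penalty: 45 × £260 = £11,700
Total award: £65,370 + £130,740 + £11,700 = £207,810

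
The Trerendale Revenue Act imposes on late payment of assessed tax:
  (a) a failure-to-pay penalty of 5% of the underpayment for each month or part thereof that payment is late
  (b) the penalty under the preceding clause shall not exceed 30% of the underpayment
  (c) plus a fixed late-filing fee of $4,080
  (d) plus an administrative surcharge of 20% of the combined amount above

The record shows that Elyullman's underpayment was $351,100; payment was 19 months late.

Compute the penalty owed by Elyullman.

Accrued rate: 5% × 19 = 95%, capped at 30% → 30%
Failure-to-pay penalty: 30% of $351,100 = $105,330
Penalty before surcharge: $105,330 + $4,080 = $109,410
Administrative surcharge: 20% of $109,410 = $21,882
Total penalty: $109,410 + $21,882 = $131,292

$131,292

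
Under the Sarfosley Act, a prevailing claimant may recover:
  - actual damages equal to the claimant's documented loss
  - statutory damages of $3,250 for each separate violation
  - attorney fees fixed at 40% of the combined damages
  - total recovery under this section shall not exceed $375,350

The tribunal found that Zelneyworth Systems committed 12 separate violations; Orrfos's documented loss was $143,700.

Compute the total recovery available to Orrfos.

$255,780

Statutory damages: 12 × $3,250 = $39,000
Combined damages: $143,700 + $39,000 = $182,700
Attorney fees: 40% of $182,700 = $73,080
Total before cap: $182,700 + $73,080 = $255,780
Cap at $375,350: $255,780 is within the cap, no reduction.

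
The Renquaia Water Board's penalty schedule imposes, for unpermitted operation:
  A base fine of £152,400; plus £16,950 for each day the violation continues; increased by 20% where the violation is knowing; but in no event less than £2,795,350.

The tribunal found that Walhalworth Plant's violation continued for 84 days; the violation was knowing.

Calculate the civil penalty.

£2,795,350

Per-day component: 84 × £16,950 = £1,423,800
Base plus per-day: £152,400 + £1,423,800 = £1,576,200
Enhancement: 20% of £1,576,200 = £315,240
Enhanced fine: £1,576,200 + £315,240 = £1,891,440
Minimum £2,795,350: £1,891,440 is below the minimum → £2,795,350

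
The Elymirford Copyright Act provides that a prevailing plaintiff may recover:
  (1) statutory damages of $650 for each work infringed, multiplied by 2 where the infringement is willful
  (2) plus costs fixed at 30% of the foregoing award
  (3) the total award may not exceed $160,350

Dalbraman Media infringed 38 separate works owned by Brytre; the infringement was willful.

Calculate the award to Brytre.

Statutory damages: 38 × $650 = $24,700
Doubled: 2 × $24,700 = $49,400
Costs: 30% of $49,400 = $14,820
Award plus costs: $49,400 + $14,820 = $64,220
Cap at $160,350: $64,220 is within the cap, no reduction.

$64,220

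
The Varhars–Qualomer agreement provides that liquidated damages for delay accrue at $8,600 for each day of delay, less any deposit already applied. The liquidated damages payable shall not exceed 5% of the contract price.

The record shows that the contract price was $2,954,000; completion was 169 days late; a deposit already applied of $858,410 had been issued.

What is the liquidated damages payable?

Per-day damages: 169 × $8,600 = $1,453,400
Less deposit already applied: $1,453,400 − $858,410 = $594,990
Cap: 5% of $2,954,000 = $147,700
Cap at $147,700: $594,990 exceeds the cap → $147,700

$147,700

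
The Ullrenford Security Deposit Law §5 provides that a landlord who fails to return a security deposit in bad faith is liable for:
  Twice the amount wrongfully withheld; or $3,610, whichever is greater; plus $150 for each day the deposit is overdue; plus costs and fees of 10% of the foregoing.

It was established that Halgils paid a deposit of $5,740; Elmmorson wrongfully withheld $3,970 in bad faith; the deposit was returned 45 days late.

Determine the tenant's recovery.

$16,159

Doubled: 2 × $3,970 = $7,940
Minimum $3,610: $7,940 meets the minimum, no increase.
Late-return penalty: 45 × $150 = $6,750
Damages plus late penalty: $7,940 + $6,750 = $14,690
Costs and fees: 10% of $14,690 = $1,469
Total recovery: $14,690 + $1,469 = $16,159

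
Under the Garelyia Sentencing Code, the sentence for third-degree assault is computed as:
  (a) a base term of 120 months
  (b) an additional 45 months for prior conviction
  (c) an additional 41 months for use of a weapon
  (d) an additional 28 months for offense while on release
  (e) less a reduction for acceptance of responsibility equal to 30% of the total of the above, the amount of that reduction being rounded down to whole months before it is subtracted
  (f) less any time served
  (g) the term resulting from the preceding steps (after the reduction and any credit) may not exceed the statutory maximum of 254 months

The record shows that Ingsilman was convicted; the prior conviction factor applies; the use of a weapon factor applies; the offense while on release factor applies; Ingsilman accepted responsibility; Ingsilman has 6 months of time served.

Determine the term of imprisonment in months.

158 months

Prior conviction enhancement: +45 months
Use of a weapon enhancement: +41 months
Offense while on release enhancement: +28 months
Adjusted term: 120 months + 45 months + 41 months + 28 months = 234 months
Acceptance of responsibility reduction: 30% of 234 months = 70 months (rounded down)
After reduction: 234 − 70 = 164 months
Less time served: 164 months − 6 months = 158 months
Cap at 254 months: 158 months is within the cap, no reduction.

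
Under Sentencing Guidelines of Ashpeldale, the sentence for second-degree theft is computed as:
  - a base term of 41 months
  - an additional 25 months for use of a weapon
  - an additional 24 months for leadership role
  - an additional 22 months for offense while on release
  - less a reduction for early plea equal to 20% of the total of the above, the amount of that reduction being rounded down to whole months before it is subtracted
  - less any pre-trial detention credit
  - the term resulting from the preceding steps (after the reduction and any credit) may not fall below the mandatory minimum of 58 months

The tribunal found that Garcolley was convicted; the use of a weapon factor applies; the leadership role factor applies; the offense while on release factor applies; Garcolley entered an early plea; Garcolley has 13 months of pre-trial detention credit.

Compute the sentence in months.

77 months

Use of a weapon enhancement: +25 months
Leadership role enhancement: +24 months
Offense while on release enhancement: +22 months
Adjusted term: 41 months + 25 months + 24 months + 22 months = 112 months
Early plea reduction: 20% of 112 months = 22 months (rounded down)
After reduction: 112 − 22 = 90 months
Less pre-trial detention credit: 90 months − 13 months = 77 months
Minimum 58 months: 77 months meets the minimum, no increase.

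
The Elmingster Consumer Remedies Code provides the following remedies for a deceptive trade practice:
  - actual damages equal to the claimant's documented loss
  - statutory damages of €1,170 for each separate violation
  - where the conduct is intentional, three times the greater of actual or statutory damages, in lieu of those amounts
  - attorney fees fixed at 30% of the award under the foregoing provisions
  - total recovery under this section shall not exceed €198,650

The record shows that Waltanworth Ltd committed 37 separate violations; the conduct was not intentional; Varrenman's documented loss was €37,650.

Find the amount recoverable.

Statutory damages: 37 × €1,170 = €43,290
Conduct not intentional: the in-lieu enhancement does not apply.
Actual plus statutory damages: €37,650 + €43,290 = €80,940
Attorney fees: 30% of €80,940 = €24,282
Total before cap: €80,940 + €24,282 = €105,222
Cap at €198,650: €105,222 is within the cap, no reduction.

€105,222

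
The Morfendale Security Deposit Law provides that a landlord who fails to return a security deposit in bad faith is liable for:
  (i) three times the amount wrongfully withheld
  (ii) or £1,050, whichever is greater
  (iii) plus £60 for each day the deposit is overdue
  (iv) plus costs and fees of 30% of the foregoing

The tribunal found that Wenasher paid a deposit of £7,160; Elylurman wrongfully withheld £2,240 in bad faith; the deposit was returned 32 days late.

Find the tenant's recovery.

Trebled: 3 × £2,240 = £6,720
Minimum £1,050: £6,720 meets the minimum, no increase.
Late-return penalty: 32 × £60 = £1,920
Damages plus late penalty: £6,720 + £1,920 = £8,640
Costs and fees: 30% of £8,640 = £2,592
Total recovery: £8,640 + £2,592 = £11,232

£11,232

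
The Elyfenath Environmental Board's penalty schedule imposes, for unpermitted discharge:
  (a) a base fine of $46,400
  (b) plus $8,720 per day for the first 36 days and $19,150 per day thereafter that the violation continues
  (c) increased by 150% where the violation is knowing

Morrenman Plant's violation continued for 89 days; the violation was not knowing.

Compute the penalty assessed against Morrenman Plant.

$1,375,270

First 36 days: 36 × $8,720 = $313,920
Remaining days: (89 − 36) × $19,150 = $1,014,950
Per-day component: $313,920 + $1,014,950 = $1,328,870
Base plus per-day: $46,400 + $1,328,870 = $1,375,270
The violation was not knowing: no 150% increase.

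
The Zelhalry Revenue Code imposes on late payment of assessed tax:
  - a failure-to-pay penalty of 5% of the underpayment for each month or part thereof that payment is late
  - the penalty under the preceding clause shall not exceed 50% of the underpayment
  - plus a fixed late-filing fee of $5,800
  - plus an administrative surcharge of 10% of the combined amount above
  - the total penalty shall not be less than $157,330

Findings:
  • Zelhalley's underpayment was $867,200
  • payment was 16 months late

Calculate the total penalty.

$483,340

Accrued rate: 5% × 16 = 80%, capped at 50% → 50%
Failure-to-pay penalty: 50% of $867,200 = $433,600
Penalty before surcharge: $433,600 + $5,800 = $439,400
Administrative surcharge: 10% of $439,400 = $43,940
Total penalty: $439,400 + $43,940 = $483,340
Minimum $157,330: $483,340 meets the minimum, no increase.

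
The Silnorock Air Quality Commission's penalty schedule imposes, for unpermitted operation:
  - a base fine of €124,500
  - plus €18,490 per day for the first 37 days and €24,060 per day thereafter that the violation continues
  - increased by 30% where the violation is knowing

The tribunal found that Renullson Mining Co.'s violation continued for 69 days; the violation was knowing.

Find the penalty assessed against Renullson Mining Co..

First 37 days: 37 × €18,490 = €684,130
Remaining days: (69 − 37) × €24,060 = €769,920
Per-day component: €684,130 + €769,920 = €1,454,050
Base plus per-day: €124,500 + €1,454,050 = €1,578,550
Enhancement: 30% of €1,578,550 = €473,565
Enhanced fine: €1,578,550 + €473,565 = €2,052,115

€2,052,115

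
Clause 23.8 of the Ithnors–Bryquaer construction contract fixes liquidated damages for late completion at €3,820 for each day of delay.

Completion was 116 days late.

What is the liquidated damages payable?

Per-day damages: 116 × €3,820 = €443,120

€443,120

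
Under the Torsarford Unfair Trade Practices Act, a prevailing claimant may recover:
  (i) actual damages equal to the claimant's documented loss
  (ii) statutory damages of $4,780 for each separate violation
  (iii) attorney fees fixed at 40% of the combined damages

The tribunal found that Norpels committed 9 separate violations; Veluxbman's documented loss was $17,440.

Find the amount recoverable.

Total recovery: $84,644

Statutory damages: 9 × $4,780 = $43,020
Combined damages: $17,440 + $43,020 = $60,460
Attorney fees: 40% of $60,460 = $24,184
Total recovery: $60,460 + $24,184 = $84,644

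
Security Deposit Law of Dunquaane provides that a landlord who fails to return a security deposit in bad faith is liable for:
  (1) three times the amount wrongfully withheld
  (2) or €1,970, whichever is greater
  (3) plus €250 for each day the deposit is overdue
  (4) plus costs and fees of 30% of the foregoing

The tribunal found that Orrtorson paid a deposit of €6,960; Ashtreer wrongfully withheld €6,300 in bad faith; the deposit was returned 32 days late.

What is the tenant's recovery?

Recovery: €34,970

Trebled: 3 × €6,300 = €18,900
Minimum €1,970: €18,900 meets the minimum, no increase.
Late-return penalty: 32 × €250 = €8,000
Damages plus late penalty: €18,900 + €8,000 = €26,900
Costs and fees: 30% of €26,900 = €8,070
Total recovery: €26,900 + €8,070 = €34,970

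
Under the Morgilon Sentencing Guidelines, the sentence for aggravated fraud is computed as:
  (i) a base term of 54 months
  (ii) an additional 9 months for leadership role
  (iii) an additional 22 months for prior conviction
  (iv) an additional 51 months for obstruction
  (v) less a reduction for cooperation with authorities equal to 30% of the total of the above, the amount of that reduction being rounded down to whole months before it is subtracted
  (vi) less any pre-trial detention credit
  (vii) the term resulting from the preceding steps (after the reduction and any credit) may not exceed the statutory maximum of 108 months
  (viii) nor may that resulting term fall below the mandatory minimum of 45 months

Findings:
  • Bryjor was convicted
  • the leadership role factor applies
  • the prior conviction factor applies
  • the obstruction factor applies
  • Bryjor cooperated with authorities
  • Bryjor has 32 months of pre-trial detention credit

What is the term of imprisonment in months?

64 months

Leadership role enhancement: +9 months
Prior conviction enhancement: +22 months
Obstruction enhancement: +51 months
Adjusted term: 54 months + 9 months + 22 months + 51 months = 136 months
Cooperation with authorities reduction: 30% of 136 months = 40 months (rounded down)
After reduction: 136 − 40 = 96 months
Less pre-trial detention credit: 96 months − 32 months = 64 months
Cap at 108 months: 64 months is within the cap, no reduction.
Minimum 45 months: 64 months meets the minimum, no increase.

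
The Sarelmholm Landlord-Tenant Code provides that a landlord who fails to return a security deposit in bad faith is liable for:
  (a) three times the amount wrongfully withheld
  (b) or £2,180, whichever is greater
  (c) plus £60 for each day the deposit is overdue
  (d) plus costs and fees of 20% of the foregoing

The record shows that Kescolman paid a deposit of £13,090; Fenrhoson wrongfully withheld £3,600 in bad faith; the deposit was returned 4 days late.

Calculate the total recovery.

Recovery: £13,248

Trebled: 3 × £3,600 = £10,800
Minimum £2,180: £10,800 meets the minimum, no increase.
Late-return penalty: 4 × £60 = £240
Damages plus late penalty: £10,800 + £240 = £11,040
Costs and fees: 20% of £11,040 = £2,208
Total recovery: £11,040 + £2,208 = £13,248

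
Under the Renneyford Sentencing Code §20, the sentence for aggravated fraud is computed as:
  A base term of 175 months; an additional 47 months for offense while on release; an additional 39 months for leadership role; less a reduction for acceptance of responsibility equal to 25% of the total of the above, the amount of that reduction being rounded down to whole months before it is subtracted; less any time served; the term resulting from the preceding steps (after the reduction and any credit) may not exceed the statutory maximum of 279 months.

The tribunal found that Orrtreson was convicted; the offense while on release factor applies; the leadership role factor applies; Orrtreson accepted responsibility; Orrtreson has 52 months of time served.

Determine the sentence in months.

Offense while on release enhancement: +47 months
Leadership role enhancement: +39 months
Adjusted term: 175 months + 47 months + 39 months = 261 months
Acceptance of responsibility reduction: 25% of 261 months = 65 months (rounded down)
After reduction: 261 − 65 = 196 months
Less time served: 196 months − 52 months = 144 months
Cap at 279 months: 144 months is within the cap, no reduction.

Sentence: 144 months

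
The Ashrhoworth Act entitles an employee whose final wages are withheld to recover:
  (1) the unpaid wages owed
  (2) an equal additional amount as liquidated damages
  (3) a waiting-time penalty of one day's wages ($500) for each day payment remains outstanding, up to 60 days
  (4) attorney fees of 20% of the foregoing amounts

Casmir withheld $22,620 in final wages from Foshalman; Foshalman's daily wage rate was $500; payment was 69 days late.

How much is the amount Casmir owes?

$90,288

Liquidated damages (equal amount): $22,620
Penalty days: min(69, 60) = 60
Waiting-time penalty: 60 × $500 = $30,000
Subtotal: $22,620 + $22,620 + $30,000 = $75,240
Attorney fees: 20% of $75,240 = $15,048
Total award: $75,240 + $15,048 = $90,288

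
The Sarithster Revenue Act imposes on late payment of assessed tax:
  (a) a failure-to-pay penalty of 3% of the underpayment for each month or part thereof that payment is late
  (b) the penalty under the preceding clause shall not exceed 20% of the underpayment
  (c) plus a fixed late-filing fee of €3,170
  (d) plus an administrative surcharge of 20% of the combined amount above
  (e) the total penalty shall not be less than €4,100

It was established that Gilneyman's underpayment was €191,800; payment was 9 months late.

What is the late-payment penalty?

Accrued rate: 3% × 9 = 27%, capped at 20% → 20%
Failure-to-pay penalty: 20% of €191,800 = €38,360
Penalty before surcharge: €38,360 + €3,170 = €41,530
Administrative surcharge: 20% of €41,530 = €8,306
Total penalty: €41,530 + €8,306 = €49,836
Minimum €4,100: €49,836 meets the minimum, no increase.

€49,836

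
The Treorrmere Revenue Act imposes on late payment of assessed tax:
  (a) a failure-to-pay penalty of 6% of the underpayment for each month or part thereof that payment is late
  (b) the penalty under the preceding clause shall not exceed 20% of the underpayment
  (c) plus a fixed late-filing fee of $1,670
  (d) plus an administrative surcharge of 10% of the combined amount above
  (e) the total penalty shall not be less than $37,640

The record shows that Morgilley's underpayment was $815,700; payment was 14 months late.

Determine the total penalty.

Accrued rate: 6% × 14 = 84%, capped at 20% → 20%
Failure-to-pay penalty: 20% of $815,700 = $163,140
Penalty before surcharge: $163,140 + $1,670 = $164,810
Administrative surcharge: 10% of $164,810 = $16,481
Total penalty: $164,810 + $16,481 = $181,291
Minimum $37,640: $181,291 meets the minimum, no increase.

$181,291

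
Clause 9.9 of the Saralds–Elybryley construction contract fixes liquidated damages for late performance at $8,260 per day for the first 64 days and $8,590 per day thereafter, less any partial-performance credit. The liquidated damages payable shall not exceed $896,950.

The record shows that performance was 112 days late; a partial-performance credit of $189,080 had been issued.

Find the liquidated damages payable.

First 64 days: 64 × $8,260 = $528,640
Remaining days: (112 − 64) × $8,590 = $412,320
Accrued per-day damages: $528,640 + $412,320 = $940,960
Less partial-performance credit: $940,960 − $189,080 = $751,880
Cap at $896,950: $751,880 is within the cap, no reduction.

$751,880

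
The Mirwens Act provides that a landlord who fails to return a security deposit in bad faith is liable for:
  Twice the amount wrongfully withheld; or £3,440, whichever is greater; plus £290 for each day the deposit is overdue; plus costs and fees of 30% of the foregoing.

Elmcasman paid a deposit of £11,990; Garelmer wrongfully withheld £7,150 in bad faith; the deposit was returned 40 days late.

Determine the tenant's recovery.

Doubled: 2 × £7,150 = £14,300
Minimum £3,440: £14,300 meets the minimum, no increase.
Late-return penalty: 40 × £290 = £11,600
Damages plus late penalty: £14,300 + £11,600 = £25,900
Costs and fees: 30% of £25,900 = £7,770
Total recovery: £25,900 + £7,770 = £33,670

£33,670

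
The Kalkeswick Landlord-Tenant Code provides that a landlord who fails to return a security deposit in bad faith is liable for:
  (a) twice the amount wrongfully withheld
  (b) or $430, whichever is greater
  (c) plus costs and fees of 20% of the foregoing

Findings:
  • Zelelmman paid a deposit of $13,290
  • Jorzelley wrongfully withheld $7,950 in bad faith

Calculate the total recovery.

Doubled: 2 × $7,950 = $15,900
Minimum $430: $15,900 meets the minimum, no increase.
Costs and fees: 20% of $15,900 = $3,180
Total recovery: $15,900 + $3,180 = $19,080

$19,080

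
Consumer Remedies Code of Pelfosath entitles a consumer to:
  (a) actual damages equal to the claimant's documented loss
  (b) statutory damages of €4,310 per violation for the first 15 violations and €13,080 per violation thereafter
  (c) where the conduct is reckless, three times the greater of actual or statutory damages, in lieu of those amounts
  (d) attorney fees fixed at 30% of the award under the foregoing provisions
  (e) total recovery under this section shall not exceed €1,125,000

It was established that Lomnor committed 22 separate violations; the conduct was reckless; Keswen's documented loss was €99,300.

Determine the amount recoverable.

First 15 violations: 15 × €4,310 = €64,650
Remaining violations: (22 − 15) × €13,080 = €91,560
Statutory damages: €64,650 + €91,560 = €156,210
Greater of actual damages (€99,300) or statutory damages (€156,210): €156,210
Trebled: 3 × €156,210 = €468,630
Attorney fees: 30% of €468,630 = €140,589
Total before cap: €468,630 + €140,589 = €609,219
Cap at €1,125,000: €609,219 is within the cap, no reduction.

€609,219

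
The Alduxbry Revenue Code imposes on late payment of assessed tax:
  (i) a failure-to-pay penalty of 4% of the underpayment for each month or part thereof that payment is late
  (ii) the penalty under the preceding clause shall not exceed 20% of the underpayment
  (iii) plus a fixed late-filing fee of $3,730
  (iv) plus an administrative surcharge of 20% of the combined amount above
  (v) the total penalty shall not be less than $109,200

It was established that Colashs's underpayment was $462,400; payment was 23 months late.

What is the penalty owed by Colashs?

Accrued rate: 4% × 23 = 92%, capped at 20% → 20%
Failure-to-pay penalty: 20% of $462,400 = $92,480
Penalty before surcharge: $92,480 + $3,730 = $96,210
Administrative surcharge: 20% of $96,210 = $19,242
Total penalty: $96,210 + $19,242 = $115,452
Minimum $109,200: $115,452 meets the minimum, no increase.

$115,452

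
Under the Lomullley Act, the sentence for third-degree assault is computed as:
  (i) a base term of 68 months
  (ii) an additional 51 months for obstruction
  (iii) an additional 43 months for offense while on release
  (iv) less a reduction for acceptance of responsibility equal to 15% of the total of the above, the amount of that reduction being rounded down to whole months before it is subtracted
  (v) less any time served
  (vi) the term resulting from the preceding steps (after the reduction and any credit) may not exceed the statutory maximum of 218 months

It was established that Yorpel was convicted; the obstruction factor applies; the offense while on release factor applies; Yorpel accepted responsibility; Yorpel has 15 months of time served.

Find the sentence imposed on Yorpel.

123 months

Obstruction enhancement: +51 months
Offense while on release enhancement: +43 months
Adjusted term: 68 months + 51 months + 43 months = 162 months
Acceptance of responsibility reduction: 15% of 162 months = 24 months (rounded down)
After reduction: 162 − 24 = 138 months
Less time served: 138 months − 15 months = 123 months
Cap at 218 months: 123 months is within the cap, no reduction.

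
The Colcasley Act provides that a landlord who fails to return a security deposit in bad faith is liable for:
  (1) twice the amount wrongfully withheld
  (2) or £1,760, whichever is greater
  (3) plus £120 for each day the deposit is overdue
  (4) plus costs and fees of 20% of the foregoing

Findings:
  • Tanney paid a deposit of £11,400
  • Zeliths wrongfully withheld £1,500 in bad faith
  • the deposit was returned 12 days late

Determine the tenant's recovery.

Doubled: 2 × £1,500 = £3,000
Minimum £1,760: £3,000 meets the minimum, no increase.
Late-return penalty: 12 × £120 = £1,440
Damages plus late penalty: £3,000 + £1,440 = £4,440
Costs and fees: 20% of £4,440 = £888
Total recovery: £4,440 + £888 = £5,328

£5,328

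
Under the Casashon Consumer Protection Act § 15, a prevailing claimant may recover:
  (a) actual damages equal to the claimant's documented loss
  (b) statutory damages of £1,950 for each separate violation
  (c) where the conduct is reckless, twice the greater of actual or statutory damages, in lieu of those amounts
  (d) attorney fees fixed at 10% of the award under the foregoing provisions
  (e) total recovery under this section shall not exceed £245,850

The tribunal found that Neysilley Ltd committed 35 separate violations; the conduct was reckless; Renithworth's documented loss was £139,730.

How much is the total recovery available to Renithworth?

Statutory damages: 35 × £1,950 = £68,250
Greater of actual damages (£139,730) or statutory damages (£68,250): £139,730
Doubled: 2 × £139,730 = £279,460
Attorney fees: 10% of £279,460 = £27,946
Total before cap: £279,460 + £27,946 = £307,406
Cap at £245,850: £307,406 exceeds the cap → £245,850

£245,850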